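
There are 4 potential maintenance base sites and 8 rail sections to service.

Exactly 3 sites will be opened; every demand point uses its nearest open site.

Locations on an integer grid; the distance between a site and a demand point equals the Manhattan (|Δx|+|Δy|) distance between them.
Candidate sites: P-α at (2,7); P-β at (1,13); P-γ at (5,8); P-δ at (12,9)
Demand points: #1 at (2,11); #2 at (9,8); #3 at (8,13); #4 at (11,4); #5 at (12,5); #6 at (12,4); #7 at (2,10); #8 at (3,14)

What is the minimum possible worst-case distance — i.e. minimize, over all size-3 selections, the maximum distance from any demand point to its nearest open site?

7

Open {P-α, P-β, P-δ}.
  Farthest demand point is #3 at distance 7 (to P-β); all others are ≤ 7.
With {P-β, P-γ, P-δ} the worst case is 7.
With {P-α, P-γ, P-δ} the worst case is 8.
No size-3 selection achieves below 7.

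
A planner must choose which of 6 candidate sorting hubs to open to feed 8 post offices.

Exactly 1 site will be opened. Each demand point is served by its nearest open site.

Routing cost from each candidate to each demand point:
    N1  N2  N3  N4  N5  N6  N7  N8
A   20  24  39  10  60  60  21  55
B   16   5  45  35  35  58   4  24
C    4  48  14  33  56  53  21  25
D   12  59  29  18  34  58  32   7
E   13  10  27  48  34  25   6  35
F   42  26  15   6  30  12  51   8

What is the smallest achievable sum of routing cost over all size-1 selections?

Open {F}.
  N1→F 42, N2→F 26, N3→F 15, N4→F 6, N5→F 30, N6→F 12, N7→F 51, N8→F 8  ⇒ total 190.
Compare {E}: total 198.
Compare {B}: total 222.
No size-1 selection does better; minimum is 190.

190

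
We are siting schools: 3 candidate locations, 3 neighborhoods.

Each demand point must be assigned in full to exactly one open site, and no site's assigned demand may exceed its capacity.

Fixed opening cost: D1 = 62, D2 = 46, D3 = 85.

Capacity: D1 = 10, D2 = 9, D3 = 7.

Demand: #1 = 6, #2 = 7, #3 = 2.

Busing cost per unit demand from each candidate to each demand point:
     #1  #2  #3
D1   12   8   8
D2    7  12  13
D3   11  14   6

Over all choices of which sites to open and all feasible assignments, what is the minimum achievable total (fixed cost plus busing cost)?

222

Open {D1, D2}; cheapest assignment that respects the capacities:
  D1 (cap 10, load 9): #2, #3 — cost 7×8 + 2×8 = 72
  D2 (cap 9, load 6): #1 — cost 6×7 = 42
  Shipping 114, fixed 108 → total 222.
  Any other capacity-feasible assignment to {D1, D2} ships for at least 114.
Compare {D1, D3}: its best feasible assignment gives total 285.
Compare {D2, D3}: its best feasible assignment gives total 297.
Every other set of open sites that can feasibly serve all demand totals ≥ 285 even under its best assignment. Minimum: 222.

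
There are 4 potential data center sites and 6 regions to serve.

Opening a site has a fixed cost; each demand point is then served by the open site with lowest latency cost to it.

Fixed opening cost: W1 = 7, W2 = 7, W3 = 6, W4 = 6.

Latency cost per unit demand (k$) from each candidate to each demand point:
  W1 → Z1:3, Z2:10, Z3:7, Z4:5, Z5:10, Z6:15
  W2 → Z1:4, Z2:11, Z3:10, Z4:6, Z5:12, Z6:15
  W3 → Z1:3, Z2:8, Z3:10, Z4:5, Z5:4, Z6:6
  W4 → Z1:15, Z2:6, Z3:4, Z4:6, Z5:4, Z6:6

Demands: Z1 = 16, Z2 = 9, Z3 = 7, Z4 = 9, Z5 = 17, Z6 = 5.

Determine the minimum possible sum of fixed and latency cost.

Open {W3, W4}: assign each demand point to its cheapest open site.
  Z1→W3 16×3=48, Z2→W4 9×6=54, Z3→W4 7×4=28, Z4→W3 9×5=45, Z5→W3 17×4=68, Z6→W3 5×6=30
  latency cost 273, fixed 12 → total 285.
Compare {W1, W4}: latency cost 273 + fixed 13 = 286.
Compare {W1, W3, W4}: latency cost 273 + fixed 19 = 292.
Compare {W2, W3, W4}: latency cost 273 + fixed 19 = 292.
All other subsets cost ≥ 286. Minimum total cost: 285.

285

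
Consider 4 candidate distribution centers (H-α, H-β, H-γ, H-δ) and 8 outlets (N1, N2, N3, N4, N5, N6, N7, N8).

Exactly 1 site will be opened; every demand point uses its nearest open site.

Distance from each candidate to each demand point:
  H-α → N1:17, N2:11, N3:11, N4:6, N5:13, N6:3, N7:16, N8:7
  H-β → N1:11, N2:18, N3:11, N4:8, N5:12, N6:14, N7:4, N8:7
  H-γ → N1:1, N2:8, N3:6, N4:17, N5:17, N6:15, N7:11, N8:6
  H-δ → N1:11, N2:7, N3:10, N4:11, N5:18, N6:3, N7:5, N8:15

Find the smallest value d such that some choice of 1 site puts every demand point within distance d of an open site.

17

Open {H-α}.
  Farthest demand point is N1 at distance 17 (to H-α); all others are ≤ 17.
With {H-γ} the worst case is 17.
With {H-β} the worst case is 18.
No size-1 selection achieves below 17.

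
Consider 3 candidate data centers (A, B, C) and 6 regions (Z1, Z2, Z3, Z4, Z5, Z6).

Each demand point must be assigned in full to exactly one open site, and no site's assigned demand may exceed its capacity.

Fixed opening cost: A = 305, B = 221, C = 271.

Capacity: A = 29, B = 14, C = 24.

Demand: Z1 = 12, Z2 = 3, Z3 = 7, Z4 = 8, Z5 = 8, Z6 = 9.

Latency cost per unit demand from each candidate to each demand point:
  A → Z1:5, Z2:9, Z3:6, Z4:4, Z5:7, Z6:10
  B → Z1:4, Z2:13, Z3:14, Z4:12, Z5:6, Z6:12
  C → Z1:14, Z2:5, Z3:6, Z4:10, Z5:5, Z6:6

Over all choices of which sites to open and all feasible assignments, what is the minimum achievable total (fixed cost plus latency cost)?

819

Open {A, C}; cheapest assignment that respects the capacities:
  A (cap 29, load 27): Z1, Z3, Z4 — cost 12×5 + 7×6 + 8×4 = 134
  C (cap 24, load 20): Z2, Z5, Z6 — cost 3×5 + 8×5 + 9×6 = 109
  Shipping 243, fixed 576 → total 819.
  Any other capacity-feasible assignment to {A, C} ships for at least 243.
Compare {A, B, C}: its best feasible assignment gives total 1028.
Every other set of open sites that can feasibly serve all demand totals ≥ 1028 even under its best assignment. Minimum: 819.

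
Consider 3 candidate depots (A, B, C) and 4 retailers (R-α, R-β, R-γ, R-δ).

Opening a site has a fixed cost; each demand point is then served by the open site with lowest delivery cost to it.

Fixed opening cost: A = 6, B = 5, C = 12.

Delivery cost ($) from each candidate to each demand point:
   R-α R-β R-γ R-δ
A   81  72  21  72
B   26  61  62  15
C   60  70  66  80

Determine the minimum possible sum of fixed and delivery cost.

134

Open {A, B}: assign each demand point to its cheapest open site.
  R-α→B 26, R-β→B 61, R-γ→A 21, R-δ→B 15
  delivery cost 123, fixed 11 → total 134.
Compare {A, B, C}: delivery cost 123 + fixed 23 = 146.
Compare {B}: delivery cost 164 + fixed 5 = 169.
Compare {B, C}: delivery cost 164 + fixed 17 = 181.
All other subsets cost ≥ 146. Minimum total cost: 134.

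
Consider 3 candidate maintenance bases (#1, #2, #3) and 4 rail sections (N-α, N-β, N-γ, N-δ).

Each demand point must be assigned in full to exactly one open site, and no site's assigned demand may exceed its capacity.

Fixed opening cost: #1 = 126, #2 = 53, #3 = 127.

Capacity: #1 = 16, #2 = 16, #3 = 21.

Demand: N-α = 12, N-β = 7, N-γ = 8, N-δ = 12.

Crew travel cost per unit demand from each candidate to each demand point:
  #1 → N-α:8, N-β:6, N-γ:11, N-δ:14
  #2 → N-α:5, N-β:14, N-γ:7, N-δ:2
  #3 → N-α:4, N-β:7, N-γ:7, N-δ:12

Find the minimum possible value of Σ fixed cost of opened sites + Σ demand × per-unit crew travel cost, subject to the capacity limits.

Open {#1, #2, #3}; cheapest assignment that respects the capacities:
  #1 (cap 16, load 7): N-β — cost 7×6 = 42
  #2 (cap 16, load 12): N-δ — cost 12×2 = 24
  #3 (cap 21, load 20): N-α, N-γ — cost 12×4 + 8×7 = 104
  Shipping 170, fixed 306 → total 476.
  Any other capacity-feasible assignment to {#1, #2, #3} ships for at least 170.
Total demand is 39 and no other set of sites has combined capacity ≥ 39, so {#1, #2, #3} is the only feasible choice of open sites. Minimum: 476.

476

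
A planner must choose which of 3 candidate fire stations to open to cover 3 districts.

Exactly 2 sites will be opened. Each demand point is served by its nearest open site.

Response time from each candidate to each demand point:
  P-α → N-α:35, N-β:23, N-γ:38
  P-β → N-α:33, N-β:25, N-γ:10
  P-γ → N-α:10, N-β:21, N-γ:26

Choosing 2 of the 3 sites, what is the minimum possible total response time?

41

Open {P-β, P-γ}.
  N-α→P-γ 10, N-β→P-γ 21, N-γ→P-β 10  ⇒ total 41.
Compare {P-α, P-γ}: total 57.
Compare {P-α, P-β}: total 66.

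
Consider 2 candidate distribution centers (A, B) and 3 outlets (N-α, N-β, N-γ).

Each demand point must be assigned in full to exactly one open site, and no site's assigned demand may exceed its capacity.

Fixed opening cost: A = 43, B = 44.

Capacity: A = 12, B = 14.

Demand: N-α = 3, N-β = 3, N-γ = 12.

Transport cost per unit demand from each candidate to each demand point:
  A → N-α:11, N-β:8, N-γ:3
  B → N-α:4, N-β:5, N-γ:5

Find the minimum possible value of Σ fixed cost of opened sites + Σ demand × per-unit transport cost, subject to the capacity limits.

Open {A, B}; cheapest assignment that respects the capacities:
  A (cap 12, load 12): N-γ — cost 12×3 = 36
  B (cap 14, load 6): N-α, N-β — cost 3×4 + 3×5 = 27
  Shipping 63, fixed 87 → total 150.
  Any other capacity-feasible assignment to {A, B} ships for at least 63.
Total demand is 18 and no other set of sites has combined capacity ≥ 18, so {A, B} is the only feasible choice of open sites. Minimum: 150.

150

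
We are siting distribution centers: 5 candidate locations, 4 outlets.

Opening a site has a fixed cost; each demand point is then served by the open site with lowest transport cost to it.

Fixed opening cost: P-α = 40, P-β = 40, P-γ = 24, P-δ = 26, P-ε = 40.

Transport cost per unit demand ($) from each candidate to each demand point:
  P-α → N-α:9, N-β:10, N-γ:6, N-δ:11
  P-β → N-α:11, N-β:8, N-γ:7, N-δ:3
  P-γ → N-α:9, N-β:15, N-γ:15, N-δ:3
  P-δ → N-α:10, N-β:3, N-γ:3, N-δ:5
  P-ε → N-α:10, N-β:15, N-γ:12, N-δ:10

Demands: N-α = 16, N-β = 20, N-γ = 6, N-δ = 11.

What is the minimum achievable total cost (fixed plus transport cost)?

305

Open {P-γ, P-δ}: assign each demand point to its cheapest open site.
  N-α→P-γ 16×9=144, N-β→P-δ 20×3=60, N-γ→P-δ 6×3=18, N-δ→P-γ 11×3=33
  transport cost 255, fixed 50 → total 305.
Compare {P-δ}: transport cost 293 + fixed 26 = 319.
Compare {P-β, P-δ}: transport cost 271 + fixed 66 = 337.
Compare {P-α, P-δ}: transport cost 277 + fixed 66 = 343.
All other subsets cost ≥ 319. Minimum total cost: 305.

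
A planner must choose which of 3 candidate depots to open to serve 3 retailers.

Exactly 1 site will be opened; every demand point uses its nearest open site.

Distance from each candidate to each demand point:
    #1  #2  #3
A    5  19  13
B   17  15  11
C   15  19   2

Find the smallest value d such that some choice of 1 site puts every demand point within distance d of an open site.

Open {B}.
  Farthest demand point is #1 at distance 17 (to B); all others are ≤ 17.
With {A} the worst case is 19.
With {C} the worst case is 19.
No size-1 selection achieves below 17.

17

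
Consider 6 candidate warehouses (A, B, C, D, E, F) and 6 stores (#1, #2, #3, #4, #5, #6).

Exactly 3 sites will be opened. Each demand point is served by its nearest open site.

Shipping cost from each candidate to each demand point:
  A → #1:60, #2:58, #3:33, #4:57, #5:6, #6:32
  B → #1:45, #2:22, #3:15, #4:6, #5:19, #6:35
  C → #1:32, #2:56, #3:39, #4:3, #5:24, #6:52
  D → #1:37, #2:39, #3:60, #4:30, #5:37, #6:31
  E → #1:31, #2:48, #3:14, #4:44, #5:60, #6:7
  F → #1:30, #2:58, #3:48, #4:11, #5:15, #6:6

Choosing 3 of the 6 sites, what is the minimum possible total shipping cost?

Open {A, B, F}.
  #1→F 30, #2→B 22, #3→B 15, #4→B 6, #5→A 6, #6→F 6  ⇒ total 85.
Compare {A, B, E}: total 86.
Compare {B, C, F}: total 91.
No size-3 selection does better; minimum is 85.

85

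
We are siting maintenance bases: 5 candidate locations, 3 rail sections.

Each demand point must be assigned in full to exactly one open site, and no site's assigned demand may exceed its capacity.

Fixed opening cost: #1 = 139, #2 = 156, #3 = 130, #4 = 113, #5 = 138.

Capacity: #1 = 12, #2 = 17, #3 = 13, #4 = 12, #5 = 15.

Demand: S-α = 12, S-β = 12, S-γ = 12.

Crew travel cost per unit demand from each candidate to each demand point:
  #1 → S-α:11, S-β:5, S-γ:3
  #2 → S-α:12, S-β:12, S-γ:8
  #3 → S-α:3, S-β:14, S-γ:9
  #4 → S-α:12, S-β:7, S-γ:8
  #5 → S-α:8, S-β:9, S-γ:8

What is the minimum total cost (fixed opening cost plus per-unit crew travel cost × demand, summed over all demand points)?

538

Open {#1, #3, #4}; cheapest assignment that respects the capacities:
  #1 (cap 12, load 12): S-γ — cost 12×3 = 36
  #3 (cap 13, load 12): S-α — cost 12×3 = 36
  #4 (cap 12, load 12): S-β — cost 12×7 = 84
  Shipping 156, fixed 382 → total 538.
  Any other capacity-feasible assignment to {#1, #3, #4} ships for at least 156.
Compare {#1, #3, #5}: its best feasible assignment gives total 587.
Compare {#3, #4, #5}: its best feasible assignment gives total 597.
Every other set of open sites that can feasibly serve all demand totals ≥ 587 even under its best assignment. Minimum: 538.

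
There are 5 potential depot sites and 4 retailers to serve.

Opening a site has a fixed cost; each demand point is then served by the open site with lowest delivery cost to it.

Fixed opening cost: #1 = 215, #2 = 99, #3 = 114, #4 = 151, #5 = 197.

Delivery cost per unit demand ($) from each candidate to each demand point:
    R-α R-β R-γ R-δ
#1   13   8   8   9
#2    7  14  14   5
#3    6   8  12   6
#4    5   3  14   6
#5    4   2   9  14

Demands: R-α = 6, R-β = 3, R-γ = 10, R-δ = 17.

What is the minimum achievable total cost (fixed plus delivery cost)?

396

Open {#3}: assign each demand point to its cheapest open site.
  R-α→#3 6×6=36, R-β→#3 3×8=24, R-γ→#3 10×12=120, R-δ→#3 17×6=102
  delivery cost 282, fixed 114 → total 396.
Compare {#2}: delivery cost 309 + fixed 99 = 408.
Compare {#4}: delivery cost 281 + fixed 151 = 432.
Compare {#2, #3}: delivery cost 265 + fixed 213 = 478.
All other subsets cost ≥ 408. Minimum total cost: 396.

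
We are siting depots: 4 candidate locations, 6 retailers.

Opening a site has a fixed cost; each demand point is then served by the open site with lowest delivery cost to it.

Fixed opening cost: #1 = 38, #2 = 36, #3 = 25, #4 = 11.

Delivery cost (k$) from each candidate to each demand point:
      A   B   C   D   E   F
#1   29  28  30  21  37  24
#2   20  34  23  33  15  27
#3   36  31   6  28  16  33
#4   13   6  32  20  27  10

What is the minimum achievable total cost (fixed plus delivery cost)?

107

Open {#3, #4}: assign each demand point to its cheapest open site.
  A→#4 13, B→#4 6, C→#3 6, D→#4 20, E→#3 16, F→#4 10
  delivery cost 71, fixed 36 → total 107.
Compare {#4}: delivery cost 108 + fixed 11 = 119.
Compare {#2, #4}: delivery cost 87 + fixed 47 = 134.
Compare {#2, #3, #4}: delivery cost 70 + fixed 72 = 142.
All other subsets cost ≥ 119. Minimum total cost: 107.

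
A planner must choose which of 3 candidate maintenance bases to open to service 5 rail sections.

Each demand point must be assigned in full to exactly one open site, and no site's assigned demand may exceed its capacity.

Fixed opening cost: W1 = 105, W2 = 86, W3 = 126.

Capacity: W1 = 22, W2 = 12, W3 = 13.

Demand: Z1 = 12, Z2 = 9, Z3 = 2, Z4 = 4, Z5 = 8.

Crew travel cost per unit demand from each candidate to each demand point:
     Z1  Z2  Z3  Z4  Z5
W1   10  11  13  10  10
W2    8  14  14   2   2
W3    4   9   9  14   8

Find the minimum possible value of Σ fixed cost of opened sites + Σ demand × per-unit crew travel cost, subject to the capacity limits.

514

Open {W1, W2, W3}; cheapest assignment that respects the capacities:
  W1 (cap 22, load 11): Z2, Z3 — cost 9×11 + 2×13 = 125
  W2 (cap 12, load 12): Z4, Z5 — cost 4×2 + 8×2 = 24
  W3 (cap 13, load 12): Z1 — cost 12×4 = 48
  Shipping 197, fixed 317 → total 514.
  Any other capacity-feasible assignment to {W1, W2, W3} ships for at least 197.
Compare {W1, W3}: its best feasible assignment gives total 594.
Every other set of open sites that can feasibly serve all demand totals ≥ 594 even under its best assignment. Minimum: 514.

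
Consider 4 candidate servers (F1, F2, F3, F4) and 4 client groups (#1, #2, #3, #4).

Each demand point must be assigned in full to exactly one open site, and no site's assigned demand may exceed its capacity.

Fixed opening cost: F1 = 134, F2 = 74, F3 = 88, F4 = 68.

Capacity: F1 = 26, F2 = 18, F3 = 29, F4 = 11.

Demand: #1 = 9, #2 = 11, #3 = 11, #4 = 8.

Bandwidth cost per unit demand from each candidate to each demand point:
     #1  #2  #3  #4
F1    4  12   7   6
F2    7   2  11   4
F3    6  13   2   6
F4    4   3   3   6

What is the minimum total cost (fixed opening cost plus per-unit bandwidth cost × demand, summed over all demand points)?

308

Open {F2, F3}; cheapest assignment that respects the capacities:
  F2 (cap 18, load 11): #2 — cost 11×2 = 22
  F3 (cap 29, load 28): #1, #3, #4 — cost 9×6 + 11×2 + 8×6 = 124
  Shipping 146, fixed 162 → total 308.
  Any other capacity-feasible assignment to {F2, F3} ships for at least 146.
Compare {F3, F4}: its best feasible assignment gives total 313.
Compare {F2, F3, F4}: its best feasible assignment gives total 358.
Every other set of open sites that can feasibly serve all demand totals ≥ 313 even under its best assignment. Minimum: 308.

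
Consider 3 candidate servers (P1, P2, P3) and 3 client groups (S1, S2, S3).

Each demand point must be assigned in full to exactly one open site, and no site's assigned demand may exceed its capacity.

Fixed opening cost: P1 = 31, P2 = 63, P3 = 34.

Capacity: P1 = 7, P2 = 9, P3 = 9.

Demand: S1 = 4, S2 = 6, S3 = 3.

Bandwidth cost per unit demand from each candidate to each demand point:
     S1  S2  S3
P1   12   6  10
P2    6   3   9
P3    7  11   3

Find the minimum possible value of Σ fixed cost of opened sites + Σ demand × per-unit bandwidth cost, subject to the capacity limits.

Open {P1, P3}; cheapest assignment that respects the capacities:
  P1 (cap 7, load 6): S2 — cost 6×6 = 36
  P3 (cap 9, load 7): S1, S3 — cost 4×7 + 3×3 = 37
  Shipping 73, fixed 65 → total 138.
  Any other capacity-feasible assignment to {P1, P3} ships for at least 73.
Compare {P2, P3}: its best feasible assignment gives total 152.
Compare {P1, P2}: its best feasible assignment gives total 181.
Every other set of open sites that can feasibly serve all demand totals ≥ 152 even under its best assignment. Minimum: 138.

138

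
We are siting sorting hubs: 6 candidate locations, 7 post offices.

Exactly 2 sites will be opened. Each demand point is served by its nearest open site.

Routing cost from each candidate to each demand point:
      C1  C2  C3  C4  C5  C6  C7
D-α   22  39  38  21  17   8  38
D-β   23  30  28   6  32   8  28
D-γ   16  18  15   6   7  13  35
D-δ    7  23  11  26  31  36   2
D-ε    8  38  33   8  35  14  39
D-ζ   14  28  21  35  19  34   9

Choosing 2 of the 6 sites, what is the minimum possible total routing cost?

Open {D-γ, D-δ}.
  C1→D-δ 7, C2→D-γ 18, C3→D-δ 11, C4→D-γ 6, C5→D-γ 7, C6→D-γ 13, C7→D-δ 2  ⇒ total 64.
Compare {D-γ, D-ζ}: total 82.
Compare {D-β, D-δ}: total 88.
No size-2 selection does better; minimum is 64.

64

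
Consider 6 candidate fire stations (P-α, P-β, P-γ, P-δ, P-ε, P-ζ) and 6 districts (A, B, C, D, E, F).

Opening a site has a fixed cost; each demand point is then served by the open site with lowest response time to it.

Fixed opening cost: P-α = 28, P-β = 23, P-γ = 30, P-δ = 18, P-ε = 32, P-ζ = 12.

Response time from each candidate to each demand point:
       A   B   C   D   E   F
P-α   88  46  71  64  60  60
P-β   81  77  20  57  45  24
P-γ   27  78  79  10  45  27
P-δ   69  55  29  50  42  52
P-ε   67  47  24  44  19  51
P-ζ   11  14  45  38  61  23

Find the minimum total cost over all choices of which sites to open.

173

Open {P-ε, P-ζ}: assign each demand point to its cheapest open site.
  A→P-ζ 11, B→P-ζ 14, C→P-ε 24, D→P-ζ 38, E→P-ε 19, F→P-ζ 23
  response time 129, fixed 44 → total 173.
Compare {P-γ, P-ε, P-ζ}: response time 101 + fixed 74 = 175.
Compare {P-β, P-ζ}: response time 151 + fixed 35 = 186.
Compare {P-δ, P-ζ}: response time 157 + fixed 30 = 187.
All other subsets cost ≥ 175. Minimum total cost: 173.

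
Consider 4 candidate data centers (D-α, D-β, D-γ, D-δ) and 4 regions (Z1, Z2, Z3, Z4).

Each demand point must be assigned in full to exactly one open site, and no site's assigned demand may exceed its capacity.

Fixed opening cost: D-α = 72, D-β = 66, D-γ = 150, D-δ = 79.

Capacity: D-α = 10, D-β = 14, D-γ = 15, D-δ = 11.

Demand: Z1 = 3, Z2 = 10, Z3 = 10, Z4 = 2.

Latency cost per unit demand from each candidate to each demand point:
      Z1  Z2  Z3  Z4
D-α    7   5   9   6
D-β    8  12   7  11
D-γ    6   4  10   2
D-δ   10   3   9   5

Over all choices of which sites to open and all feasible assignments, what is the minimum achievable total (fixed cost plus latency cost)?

348

Open {D-β, D-γ}; cheapest assignment that respects the capacities:
  D-β (cap 14, load 10): Z3 — cost 10×7 = 70
  D-γ (cap 15, load 15): Z1, Z2, Z4 — cost 3×6 + 10×4 + 2×2 = 62
  Shipping 132, fixed 216 → total 348.
  Any other capacity-feasible assignment to {D-β, D-γ} ships for at least 132.
Compare {D-α, D-β, D-δ}: its best feasible assignment gives total 350.
Compare {D-α, D-γ}: its best feasible assignment gives total 374.
Every other set of open sites that can feasibly serve all demand totals ≥ 350 even under its best assignment. Minimum: 348.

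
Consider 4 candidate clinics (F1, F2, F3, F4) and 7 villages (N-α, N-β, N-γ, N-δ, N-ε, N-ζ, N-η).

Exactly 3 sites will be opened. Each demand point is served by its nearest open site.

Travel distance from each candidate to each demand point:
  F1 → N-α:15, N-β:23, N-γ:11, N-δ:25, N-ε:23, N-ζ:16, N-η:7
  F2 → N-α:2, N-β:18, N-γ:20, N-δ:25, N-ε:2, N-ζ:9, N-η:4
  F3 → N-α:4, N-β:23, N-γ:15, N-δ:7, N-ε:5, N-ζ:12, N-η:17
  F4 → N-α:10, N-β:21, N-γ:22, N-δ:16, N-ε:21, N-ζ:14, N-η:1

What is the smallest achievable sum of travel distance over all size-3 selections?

Open {F1, F2, F3}.
  N-α→F2 2, N-β→F2 18, N-γ→F1 11, N-δ→F3 7, N-ε→F2 2, N-ζ→F2 9, N-η→F2 4  ⇒ total 53.
Compare {F2, F3, F4}: total 54.
Compare {F1, F2, F4}: total 59.
No size-3 selection does better; minimum is 53.

53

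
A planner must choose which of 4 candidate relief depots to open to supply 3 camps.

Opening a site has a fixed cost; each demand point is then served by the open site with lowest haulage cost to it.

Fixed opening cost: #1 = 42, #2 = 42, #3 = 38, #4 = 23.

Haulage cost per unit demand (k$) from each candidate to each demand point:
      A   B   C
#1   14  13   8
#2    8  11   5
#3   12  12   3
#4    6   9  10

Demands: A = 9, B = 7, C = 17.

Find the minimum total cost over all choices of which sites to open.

Open {#3, #4}: assign each demand point to its cheapest open site.
  A→#4 9×6=54, B→#4 7×9=63, C→#3 17×3=51
  haulage cost 168, fixed 61 → total 229.
Compare {#2, #4}: haulage cost 202 + fixed 65 = 267.
Compare {#1, #3, #4}: haulage cost 168 + fixed 103 = 271.
Compare {#2, #3, #4}: haulage cost 168 + fixed 103 = 271.
All other subsets cost ≥ 267. Minimum total cost: 229.

229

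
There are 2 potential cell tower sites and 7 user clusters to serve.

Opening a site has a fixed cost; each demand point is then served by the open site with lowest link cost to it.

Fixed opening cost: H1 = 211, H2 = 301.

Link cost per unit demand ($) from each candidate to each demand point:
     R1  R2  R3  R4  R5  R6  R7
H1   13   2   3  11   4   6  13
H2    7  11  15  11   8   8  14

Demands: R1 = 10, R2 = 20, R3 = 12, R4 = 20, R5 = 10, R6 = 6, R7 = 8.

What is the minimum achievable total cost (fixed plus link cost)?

Open {H1}: assign each demand point to its cheapest open site.
  R1→H1 10×13=130, R2→H1 20×2=40, R3→H1 12×3=36, R4→H1 20×11=220, R5→H1 10×4=40, R6→H1 6×6=36, R7→H1 8×13=104
  link cost 606, fixed 211 → total 817.
Compare {H1, H2}: link cost 546 + fixed 512 = 1058.
Compare {H2}: link cost 930 + fixed 301 = 1231.

817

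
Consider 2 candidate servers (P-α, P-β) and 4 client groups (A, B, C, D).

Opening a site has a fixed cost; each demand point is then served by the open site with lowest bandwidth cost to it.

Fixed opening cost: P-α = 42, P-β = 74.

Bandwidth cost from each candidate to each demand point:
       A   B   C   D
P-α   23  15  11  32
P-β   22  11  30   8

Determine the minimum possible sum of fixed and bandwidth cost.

123

Open {P-α}: assign each demand point to its cheapest open site.
  A→P-α 23, B→P-α 15, C→P-α 11, D→P-α 32
  bandwidth cost 81, fixed 42 → total 123.
Compare {P-β}: bandwidth cost 71 + fixed 74 = 145.
Compare {P-α, P-β}: bandwidth cost 52 + fixed 116 = 168.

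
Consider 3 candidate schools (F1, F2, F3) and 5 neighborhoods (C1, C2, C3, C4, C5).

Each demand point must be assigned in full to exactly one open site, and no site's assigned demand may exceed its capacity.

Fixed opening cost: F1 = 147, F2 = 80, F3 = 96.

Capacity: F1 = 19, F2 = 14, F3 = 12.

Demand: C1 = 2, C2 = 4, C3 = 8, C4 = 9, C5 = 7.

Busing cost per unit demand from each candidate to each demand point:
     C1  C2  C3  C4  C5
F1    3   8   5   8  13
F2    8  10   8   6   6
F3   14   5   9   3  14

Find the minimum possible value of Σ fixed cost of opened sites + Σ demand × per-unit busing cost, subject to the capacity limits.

427

Open {F1, F2}; cheapest assignment that respects the capacities:
  F1 (cap 19, load 19): C1, C3, C4 — cost 2×3 + 8×5 + 9×8 = 118
  F2 (cap 14, load 11): C2, C5 — cost 4×10 + 7×6 = 82
  Shipping 200, fixed 227 → total 427.
  Any other capacity-feasible assignment to {F1, F2} ships for at least 200.
Compare {F1, F3}: its best feasible assignment gives total 461.
Compare {F1, F2, F3}: its best feasible assignment gives total 470.
Every other set of open sites that can feasibly serve all demand totals ≥ 461 even under its best assignment. Minimum: 427.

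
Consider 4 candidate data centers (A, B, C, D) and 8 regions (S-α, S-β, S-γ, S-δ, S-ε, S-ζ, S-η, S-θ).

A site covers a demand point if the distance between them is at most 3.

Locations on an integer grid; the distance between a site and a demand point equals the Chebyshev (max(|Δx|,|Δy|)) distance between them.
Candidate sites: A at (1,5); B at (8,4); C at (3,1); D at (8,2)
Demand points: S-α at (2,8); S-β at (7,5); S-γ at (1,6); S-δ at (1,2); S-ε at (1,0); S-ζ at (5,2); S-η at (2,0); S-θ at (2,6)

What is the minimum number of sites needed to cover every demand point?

3

Coverage sets (demand points within 3 of each site):
  A: {S-α, S-γ, S-δ, S-θ}
  B: {S-β, S-ζ}
  C: {S-δ, S-ε, S-ζ, S-η}
  D: {S-β, S-ζ}
No 2 sites suffice: every size-2 union leaves at least one demand point uncovered.
But {A, B, C} covers everything, so the minimum is 3.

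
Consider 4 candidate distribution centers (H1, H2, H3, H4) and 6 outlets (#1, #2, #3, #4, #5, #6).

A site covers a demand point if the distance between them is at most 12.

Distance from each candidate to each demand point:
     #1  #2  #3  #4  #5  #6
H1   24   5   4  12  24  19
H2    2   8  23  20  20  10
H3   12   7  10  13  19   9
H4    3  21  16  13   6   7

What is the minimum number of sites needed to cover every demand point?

2

Coverage sets (demand points within 12 of each site):
  H1: {#2, #3, #4}
  H2: {#1, #2, #6}
  H3: {#1, #2, #3, #6}
  H4: {#1, #5, #6}
No single site covers all 6 demand points.
But {H1, H4} covers everything, so the minimum is 2.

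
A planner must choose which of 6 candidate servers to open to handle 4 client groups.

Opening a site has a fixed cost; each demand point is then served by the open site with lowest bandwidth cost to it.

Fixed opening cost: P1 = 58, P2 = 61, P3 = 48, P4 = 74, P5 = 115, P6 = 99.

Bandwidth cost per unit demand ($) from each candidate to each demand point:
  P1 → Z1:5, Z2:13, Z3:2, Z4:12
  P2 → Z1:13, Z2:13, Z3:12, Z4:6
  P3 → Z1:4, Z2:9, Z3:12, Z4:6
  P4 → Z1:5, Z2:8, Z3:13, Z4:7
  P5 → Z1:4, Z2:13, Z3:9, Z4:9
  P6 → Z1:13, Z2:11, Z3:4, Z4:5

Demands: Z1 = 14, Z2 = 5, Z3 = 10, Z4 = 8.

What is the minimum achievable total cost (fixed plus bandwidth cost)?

275

Open {P1, P3}: assign each demand point to its cheapest open site.
  Z1→P3 14×4=56, Z2→P3 5×9=45, Z3→P1 10×2=20, Z4→P3 8×6=48
  bandwidth cost 169, fixed 106 → total 275.
Compare {P1}: bandwidth cost 251 + fixed 58 = 309.
Compare {P3}: bandwidth cost 269 + fixed 48 = 317.
Compare {P1, P4}: bandwidth cost 186 + fixed 132 = 318.
All other subsets cost ≥ 309. Minimum total cost: 275.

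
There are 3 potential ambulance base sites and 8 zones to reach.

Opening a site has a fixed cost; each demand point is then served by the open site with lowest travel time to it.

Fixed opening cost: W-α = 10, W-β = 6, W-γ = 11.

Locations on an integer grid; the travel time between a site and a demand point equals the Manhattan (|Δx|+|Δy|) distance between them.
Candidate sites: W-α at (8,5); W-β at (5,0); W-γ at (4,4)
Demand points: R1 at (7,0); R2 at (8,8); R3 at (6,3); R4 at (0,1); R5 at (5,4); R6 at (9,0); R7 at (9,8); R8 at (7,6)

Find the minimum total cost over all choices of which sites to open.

45

Open {W-α, W-β}: assign each demand point to its cheapest open site.
  R1→W-β 2, R2→W-α 3, R3→W-α 4, R4→W-β 6, R5→W-α 4, R6→W-β 4, R7→W-α 4, R8→W-α 2
  travel time 29, fixed 16 → total 45.
Compare {W-α}: travel time 41 + fixed 10 = 51.
Compare {W-α, W-β, W-γ}: travel time 25 + fixed 27 = 52.
Compare {W-α, W-γ}: travel time 32 + fixed 21 = 53.
All other subsets cost ≥ 51. Minimum total cost: 45.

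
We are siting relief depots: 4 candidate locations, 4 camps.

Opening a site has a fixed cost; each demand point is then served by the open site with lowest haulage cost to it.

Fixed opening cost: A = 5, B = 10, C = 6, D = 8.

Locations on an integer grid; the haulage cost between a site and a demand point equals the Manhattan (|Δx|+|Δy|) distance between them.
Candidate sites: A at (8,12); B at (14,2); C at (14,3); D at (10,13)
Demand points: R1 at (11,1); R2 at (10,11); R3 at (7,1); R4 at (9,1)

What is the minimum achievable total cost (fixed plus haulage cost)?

35

Open {A, C}: assign each demand point to its cheapest open site.
  R1→C 5, R2→A 3, R3→C 9, R4→C 7
  haulage cost 24, fixed 11 → total 35.
Compare {A, B}: haulage cost 21 + fixed 15 = 36.
Compare {C, D}: haulage cost 23 + fixed 14 = 37.
Compare {B, D}: haulage cost 20 + fixed 18 = 38.
All other subsets cost ≥ 36. Minimum total cost: 35.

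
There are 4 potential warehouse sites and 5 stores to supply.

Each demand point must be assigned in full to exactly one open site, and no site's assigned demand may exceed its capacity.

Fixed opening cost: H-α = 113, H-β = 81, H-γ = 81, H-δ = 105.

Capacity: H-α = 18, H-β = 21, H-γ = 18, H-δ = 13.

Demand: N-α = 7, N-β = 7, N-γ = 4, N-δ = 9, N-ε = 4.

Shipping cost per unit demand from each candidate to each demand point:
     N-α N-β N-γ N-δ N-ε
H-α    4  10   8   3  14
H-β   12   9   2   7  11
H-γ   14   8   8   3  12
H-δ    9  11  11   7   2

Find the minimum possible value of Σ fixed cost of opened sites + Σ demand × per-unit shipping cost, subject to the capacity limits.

364

Open {H-α, H-β}; cheapest assignment that respects the capacities:
  H-α (cap 18, load 16): N-α, N-δ — cost 7×4 + 9×3 = 55
  H-β (cap 21, load 15): N-β, N-γ, N-ε — cost 7×9 + 4×2 + 4×11 = 115
  Shipping 170, fixed 194 → total 364.
  Any other capacity-feasible assignment to {H-α, H-β} ships for at least 170.
Compare {H-β, H-γ}: its best feasible assignment gives total 381.
Compare {H-α, H-γ}: its best feasible assignment gives total 385.
Every other set of open sites that can feasibly serve all demand totals ≥ 381 even under its best assignment. Minimum: 364.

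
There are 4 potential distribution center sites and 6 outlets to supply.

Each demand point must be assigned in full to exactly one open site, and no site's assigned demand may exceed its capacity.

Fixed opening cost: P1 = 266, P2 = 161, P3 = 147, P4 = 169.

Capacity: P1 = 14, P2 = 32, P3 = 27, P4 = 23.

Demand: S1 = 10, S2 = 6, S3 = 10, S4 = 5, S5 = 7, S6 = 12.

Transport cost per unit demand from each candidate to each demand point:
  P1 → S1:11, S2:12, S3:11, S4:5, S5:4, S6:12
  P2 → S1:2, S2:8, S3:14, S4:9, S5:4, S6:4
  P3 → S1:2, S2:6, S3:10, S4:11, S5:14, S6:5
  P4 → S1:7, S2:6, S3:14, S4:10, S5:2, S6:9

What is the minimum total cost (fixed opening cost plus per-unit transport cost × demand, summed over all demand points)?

585

Open {P2, P3}; cheapest assignment that respects the capacities:
  P2 (cap 32, load 24): S4, S5, S6 — cost 5×9 + 7×4 + 12×4 = 121
  P3 (cap 27, load 26): S1, S2, S3 — cost 10×2 + 6×6 + 10×10 = 156
  Shipping 277, fixed 308 → total 585.
  Any other capacity-feasible assignment to {P2, P3} ships for at least 277.
Compare {P2, P4}: its best feasible assignment gives total 633.
Compare {P3, P4}: its best feasible assignment gives total 641.
Every other set of open sites that can feasibly serve all demand totals ≥ 633 even under its best assignment. Minimum: 585.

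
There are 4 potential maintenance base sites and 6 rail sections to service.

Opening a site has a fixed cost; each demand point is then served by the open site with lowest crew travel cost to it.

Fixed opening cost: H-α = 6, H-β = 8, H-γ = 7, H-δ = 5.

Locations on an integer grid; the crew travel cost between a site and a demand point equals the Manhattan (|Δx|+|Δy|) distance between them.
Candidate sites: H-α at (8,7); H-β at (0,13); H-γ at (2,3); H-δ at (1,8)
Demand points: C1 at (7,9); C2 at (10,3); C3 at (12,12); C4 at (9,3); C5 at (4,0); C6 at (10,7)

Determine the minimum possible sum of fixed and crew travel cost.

42

Open {H-α}: assign each demand point to its cheapest open site.
  C1→H-α 3, C2→H-α 6, C3→H-α 9, C4→H-α 5, C5→H-α 11, C6→H-α 2
  crew travel cost 36, fixed 6 → total 42.
Compare {H-α, H-γ}: crew travel cost 30 + fixed 13 = 43.
Compare {H-α, H-δ}: crew travel cost 36 + fixed 11 = 47.
Compare {H-α, H-γ, H-δ}: crew travel cost 30 + fixed 18 = 48.
All other subsets cost ≥ 43. Minimum total cost: 42.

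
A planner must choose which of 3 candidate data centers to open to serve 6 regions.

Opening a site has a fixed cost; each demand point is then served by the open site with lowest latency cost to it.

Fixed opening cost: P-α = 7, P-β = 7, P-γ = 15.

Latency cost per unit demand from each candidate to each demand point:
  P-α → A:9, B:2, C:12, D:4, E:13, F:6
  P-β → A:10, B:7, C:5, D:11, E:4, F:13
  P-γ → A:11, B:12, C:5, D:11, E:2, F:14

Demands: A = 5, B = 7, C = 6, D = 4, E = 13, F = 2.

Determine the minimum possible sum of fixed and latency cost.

165

Open {P-α, P-γ}: assign each demand point to its cheapest open site.
  A→P-α 5×9=45, B→P-α 7×2=14, C→P-γ 6×5=30, D→P-α 4×4=16, E→P-γ 13×2=26, F→P-α 2×6=12
  latency cost 143, fixed 22 → total 165.
Compare {P-α, P-β, P-γ}: latency cost 143 + fixed 29 = 172.
Compare {P-α, P-β}: latency cost 169 + fixed 14 = 183.
Compare {P-β, P-γ}: latency cost 225 + fixed 22 = 247.
All other subsets cost ≥ 172. Minimum total cost: 165.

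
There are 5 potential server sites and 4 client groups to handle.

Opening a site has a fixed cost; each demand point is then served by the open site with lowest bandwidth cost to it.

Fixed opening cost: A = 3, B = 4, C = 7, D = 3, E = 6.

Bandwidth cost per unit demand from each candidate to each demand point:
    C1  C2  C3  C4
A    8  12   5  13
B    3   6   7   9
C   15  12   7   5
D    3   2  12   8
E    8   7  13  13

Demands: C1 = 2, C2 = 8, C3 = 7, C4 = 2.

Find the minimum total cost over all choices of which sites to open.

79

Open {A, D}: assign each demand point to its cheapest open site.
  C1→D 2×3=6, C2→D 8×2=16, C3→A 7×5=35, C4→D 2×8=16
  bandwidth cost 73, fixed 6 → total 79.
Compare {A, C, D}: bandwidth cost 67 + fixed 13 = 80.
Compare {A, B, D}: bandwidth cost 73 + fixed 10 = 83.
Compare {A, B, C, D}: bandwidth cost 67 + fixed 17 = 84.
All other subsets cost ≥ 80. Minimum total cost: 79.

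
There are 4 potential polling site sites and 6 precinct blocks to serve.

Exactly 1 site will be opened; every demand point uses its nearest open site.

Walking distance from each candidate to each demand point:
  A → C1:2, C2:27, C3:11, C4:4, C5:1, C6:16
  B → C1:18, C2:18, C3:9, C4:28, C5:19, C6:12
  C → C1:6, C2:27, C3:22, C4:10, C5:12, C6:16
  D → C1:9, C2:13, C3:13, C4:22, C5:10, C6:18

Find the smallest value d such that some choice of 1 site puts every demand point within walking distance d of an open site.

22

Open {D}.
  Farthest demand point is C4 at walking distance 22 (to D); all others are ≤ 22.
With {A} the worst case is 27.
With {C} the worst case is 27.
No size-1 selection achieves below 22.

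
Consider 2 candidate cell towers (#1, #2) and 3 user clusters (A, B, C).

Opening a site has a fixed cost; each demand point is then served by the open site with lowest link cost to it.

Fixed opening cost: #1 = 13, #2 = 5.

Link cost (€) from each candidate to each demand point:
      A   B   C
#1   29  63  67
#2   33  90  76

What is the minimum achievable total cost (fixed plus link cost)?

Open {#1}: assign each demand point to its cheapest open site.
  A→#1 29, B→#1 63, C→#1 67
  link cost 159, fixed 13 → total 172.
Compare {#1, #2}: link cost 159 + fixed 18 = 177.
Compare {#2}: link cost 199 + fixed 5 = 204.

172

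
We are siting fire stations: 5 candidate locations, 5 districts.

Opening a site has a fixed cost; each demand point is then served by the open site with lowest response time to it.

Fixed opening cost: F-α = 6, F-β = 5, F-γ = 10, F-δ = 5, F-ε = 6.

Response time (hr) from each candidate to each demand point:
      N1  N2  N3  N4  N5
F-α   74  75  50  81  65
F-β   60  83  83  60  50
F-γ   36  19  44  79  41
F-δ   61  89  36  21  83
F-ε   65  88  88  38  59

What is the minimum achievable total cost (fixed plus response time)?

168

Open {F-γ, F-δ}: assign each demand point to its cheapest open site.
  N1→F-γ 36, N2→F-γ 19, N3→F-δ 36, N4→F-δ 21, N5→F-γ 41
  response time 153, fixed 15 → total 168.
Compare {F-β, F-γ, F-δ}: response time 153 + fixed 20 = 173.
Compare {F-α, F-γ, F-δ}: response time 153 + fixed 21 = 174.
Compare {F-γ, F-δ, F-ε}: response time 153 + fixed 21 = 174.
All other subsets cost ≥ 173. Minimum total cost: 168.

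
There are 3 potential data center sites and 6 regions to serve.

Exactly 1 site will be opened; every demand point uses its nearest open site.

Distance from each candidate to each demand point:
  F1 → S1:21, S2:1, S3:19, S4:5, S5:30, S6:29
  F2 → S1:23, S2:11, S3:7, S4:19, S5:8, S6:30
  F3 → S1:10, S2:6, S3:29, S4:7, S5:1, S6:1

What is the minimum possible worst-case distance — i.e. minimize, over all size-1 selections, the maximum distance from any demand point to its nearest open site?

Open {F3}.
  Farthest demand point is S3 at distance 29 (to F3); all others are ≤ 29.
With {F1} the worst case is 30.
With {F2} the worst case is 30.
No size-1 selection achieves below 29.

29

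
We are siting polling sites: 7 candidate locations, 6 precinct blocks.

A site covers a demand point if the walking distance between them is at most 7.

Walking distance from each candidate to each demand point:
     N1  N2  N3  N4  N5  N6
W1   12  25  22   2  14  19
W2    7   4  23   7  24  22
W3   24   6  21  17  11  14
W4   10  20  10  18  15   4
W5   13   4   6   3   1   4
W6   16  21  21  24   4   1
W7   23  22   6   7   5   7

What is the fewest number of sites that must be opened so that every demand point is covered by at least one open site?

2

Coverage sets (demand points within 7 of each site):
  W1: {N4}
  W2: {N1, N2, N4}
  W3: {N2}
  W4: {N6}
  W5: {N2, N3, N4, N5, N6}
  W6: {N5, N6}
  W7: {N3, N4, N5, N6}
No single site covers all 6 demand points.
But {W2, W5} covers everything, so the minimum is 2.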